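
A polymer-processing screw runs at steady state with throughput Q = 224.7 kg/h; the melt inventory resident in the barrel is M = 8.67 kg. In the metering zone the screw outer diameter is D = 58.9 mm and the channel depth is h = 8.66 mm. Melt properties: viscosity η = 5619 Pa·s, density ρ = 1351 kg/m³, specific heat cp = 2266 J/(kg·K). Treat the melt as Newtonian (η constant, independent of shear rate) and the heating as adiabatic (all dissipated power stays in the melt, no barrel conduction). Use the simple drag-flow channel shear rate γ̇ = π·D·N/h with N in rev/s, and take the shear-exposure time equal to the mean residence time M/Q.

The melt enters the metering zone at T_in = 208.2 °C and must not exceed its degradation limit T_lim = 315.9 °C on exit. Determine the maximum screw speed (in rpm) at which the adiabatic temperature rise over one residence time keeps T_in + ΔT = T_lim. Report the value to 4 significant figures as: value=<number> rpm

Throughput in SI: Q_s = 224.7 kg/h ÷ 3600 s/h = 0.0624167 kg/s
Mean residence time: t_res = M/Q_s = 8.67 kg / 0.0624167 kg/s = 138.905 s
Convert to metres: D = 0.0589 m, h = 0.00866 m
Allowable rise: ΔT_a = T_lim − T_in = 315.9 − 208.2 = 107.7 K
Invert ΔT = ηγ̇²t_res/(ρcp) for γ̇: γ̇_max² = ΔT_a ρ cp / (η t_res) = 107.7·1351·2266 / (5619·138.905) = 422.429 s⁻²
Take the square root: γ̇_max = √(422.429) = 20.5531 s⁻¹
Solve γ̇ = πDN/h for N: N_max = γ̇_max·h/(π·D) = 20.5531 × 0.00866 / (π × 0.0589) = 0.961899 rev/s = 57.7139 rpm

value=57.71 rpm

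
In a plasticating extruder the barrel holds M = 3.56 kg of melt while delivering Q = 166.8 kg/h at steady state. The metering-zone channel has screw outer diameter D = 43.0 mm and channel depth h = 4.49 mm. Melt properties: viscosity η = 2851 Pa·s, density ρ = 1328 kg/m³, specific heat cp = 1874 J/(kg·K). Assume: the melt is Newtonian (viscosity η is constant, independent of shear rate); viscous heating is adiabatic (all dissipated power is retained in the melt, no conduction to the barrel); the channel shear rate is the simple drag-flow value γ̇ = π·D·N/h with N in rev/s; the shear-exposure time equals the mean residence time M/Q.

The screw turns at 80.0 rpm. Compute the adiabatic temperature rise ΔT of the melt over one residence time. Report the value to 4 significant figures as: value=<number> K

value=141.6 K

Q_s = Q / 3600 = 166.8 / 3600 = 0.0463333 kg/s
t_res = M / Q_s = 3.56 ÷ 0.0463333 = 76.8345 s
Geometry in metres: D = 43.0 mm → 0.043 m, h = 4.49 mm → 0.00449 m; screw speed N = 80.0 rpm = 1.33333 rev/s
γ̇ = π D N / h = (π)(0.043)(1.33333) / 0.00449 = 40.1154 s⁻¹
ΔT = η·γ̇²·t_res/(ρ·cp) = [2851 × 40.1154² × 76.8345] / [1328 × 1874] = 141.647 K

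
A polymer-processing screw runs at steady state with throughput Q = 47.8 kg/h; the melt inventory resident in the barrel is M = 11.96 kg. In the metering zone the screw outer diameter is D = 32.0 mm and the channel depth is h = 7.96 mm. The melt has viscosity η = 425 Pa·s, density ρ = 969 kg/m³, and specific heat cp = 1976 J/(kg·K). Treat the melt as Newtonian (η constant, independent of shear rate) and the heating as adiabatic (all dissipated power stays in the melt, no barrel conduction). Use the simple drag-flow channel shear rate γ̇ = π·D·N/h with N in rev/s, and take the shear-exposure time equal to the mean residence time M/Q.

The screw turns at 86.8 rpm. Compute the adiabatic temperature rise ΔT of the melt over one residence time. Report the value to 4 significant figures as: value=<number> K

value=66.74 K

Convert throughput: Q = 47.8 kg/h = 47.8/3600 = 0.0132778 kg/s
t_res = M / Q_s = 11.96 ÷ 0.0132778 = 900.753 s
Geometry in metres: D = 32.0 mm → 0.032 m, h = 7.96 mm → 0.00796 m; screw speed N = 86.8 rpm = 1.44667 rev/s
Shear rate: γ̇ = πDN/h = π·0.032·1.44667/0.00796 = 18.2707 s⁻¹
ΔT = η·γ̇²·t_res / (ρ·cp) = 425 · (18.2707)² · 900.753 / (969 · 1976) = 66.7413 K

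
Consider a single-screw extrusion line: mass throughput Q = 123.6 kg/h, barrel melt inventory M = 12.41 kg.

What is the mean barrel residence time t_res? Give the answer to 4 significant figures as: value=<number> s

Convert throughput: Q = 123.6 kg/h = 123.6/3600 = 0.0343333 kg/s
t_res = M / Q_s = 12.41 / 0.0343333 = 361.456 s

value=361.5 s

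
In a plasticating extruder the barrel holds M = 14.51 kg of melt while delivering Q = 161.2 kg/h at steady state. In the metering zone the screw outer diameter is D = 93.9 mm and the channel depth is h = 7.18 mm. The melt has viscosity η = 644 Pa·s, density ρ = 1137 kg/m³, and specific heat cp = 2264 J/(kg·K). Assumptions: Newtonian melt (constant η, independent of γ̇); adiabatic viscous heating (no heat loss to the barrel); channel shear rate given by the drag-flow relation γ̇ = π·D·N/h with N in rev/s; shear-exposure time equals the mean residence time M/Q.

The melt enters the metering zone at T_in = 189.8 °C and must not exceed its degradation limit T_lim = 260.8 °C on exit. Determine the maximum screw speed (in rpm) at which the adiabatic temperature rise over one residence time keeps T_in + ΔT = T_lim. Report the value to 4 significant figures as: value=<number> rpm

Q_s = Q / 3600 = 161.2 / 3600 = 0.0447778 kg/s
t_res = M / Q_s = 14.51 / 0.0447778 = 324.045 s
Convert to metres: D = 0.0939 m, h = 0.00718 m
ΔT_a = T_lim − T_in = 260.8 − 189.8 = 71 K
γ̇_max² = ΔT_a·ρ·cp/(η·t_res) = 71·1137·2264/(644·324.045) = 875.799 s⁻²
γ̇_max = √875.799 = 29.5939 s⁻¹
Solve γ̇ = πDN/h for N: N_max = γ̇_max·h/(π·D) = 29.5939 × 0.00718 / (π × 0.0939) = 0.720296 rev/s = 43.2178 rpm

value=43.22 rpm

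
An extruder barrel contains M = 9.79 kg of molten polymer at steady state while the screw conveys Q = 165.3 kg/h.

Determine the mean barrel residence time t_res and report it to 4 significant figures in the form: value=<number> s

Convert throughput: Q = 165.3 kg/h = 165.3/3600 = 0.0459167 kg/s
t_res = M / Q_s = 9.79 ÷ 0.0459167 = 213.212 s

value=213.2 s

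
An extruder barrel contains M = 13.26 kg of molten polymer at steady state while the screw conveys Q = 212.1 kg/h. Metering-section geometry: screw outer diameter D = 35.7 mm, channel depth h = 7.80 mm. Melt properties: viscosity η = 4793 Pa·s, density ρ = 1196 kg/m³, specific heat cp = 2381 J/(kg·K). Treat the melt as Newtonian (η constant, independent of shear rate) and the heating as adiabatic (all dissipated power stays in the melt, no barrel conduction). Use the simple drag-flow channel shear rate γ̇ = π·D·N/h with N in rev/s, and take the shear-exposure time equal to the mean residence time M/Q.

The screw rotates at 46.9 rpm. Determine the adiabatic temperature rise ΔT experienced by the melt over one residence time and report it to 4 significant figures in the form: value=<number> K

Throughput in SI: Q_s = 212.1 kg/h ÷ 3600 s/h = 0.0589167 kg/s
Mean residence time: t_res = M/Q_s = 13.26 kg / 0.0589167 kg/s = 225.064 s
Geometry in metres: D = 35.7 mm → 0.0357 m, h = 7.80 mm → 0.0078 m; screw speed N = 46.9 rpm = 0.781667 rev/s
Shear rate: γ̇ = πDN/h = π·0.0357·0.781667/0.0078 = 11.2395 s⁻¹
ΔT = η·γ̇²·t_res / (ρ·cp) = 4793 · (11.2395)² · 225.064 / (1196 · 2381) = 47.8534 K

value=47.85 K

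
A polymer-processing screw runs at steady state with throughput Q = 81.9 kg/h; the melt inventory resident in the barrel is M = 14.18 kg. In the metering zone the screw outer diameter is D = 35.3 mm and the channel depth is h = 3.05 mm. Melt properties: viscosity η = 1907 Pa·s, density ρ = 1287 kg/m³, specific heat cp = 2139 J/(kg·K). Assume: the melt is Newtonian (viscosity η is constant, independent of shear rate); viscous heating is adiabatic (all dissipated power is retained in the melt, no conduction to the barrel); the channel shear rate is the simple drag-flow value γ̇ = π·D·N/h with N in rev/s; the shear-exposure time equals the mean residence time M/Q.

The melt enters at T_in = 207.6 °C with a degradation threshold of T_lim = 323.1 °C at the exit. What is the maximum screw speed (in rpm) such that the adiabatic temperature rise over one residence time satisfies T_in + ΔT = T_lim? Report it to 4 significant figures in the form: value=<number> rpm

Throughput in SI: Q_s = 81.9 kg/h ÷ 3600 s/h = 0.02275 kg/s
t_res = M / Q_s = 14.18 / 0.02275 = 623.297 s
D = 35.3 mm = 0.0353 m;  h = 3.05 mm = 0.00305 m
Allowable rise: ΔT_a = T_lim − T_in = 323.1 − 207.6 = 115.5 K
Invert ΔT = ηγ̇²t_res/(ρcp) for γ̇: γ̇_max² = ΔT_a ρ cp / (η t_res) = 115.5·1287·2139 / (1907·623.297) = 267.501 s⁻²
Take the square root: γ̇_max = √(267.501) = 16.3555 s⁻¹
Solve γ̇ = πDN/h for N: N_max = γ̇_max·h/(π·D) = 16.3555 × 0.00305 / (π × 0.0353) = 0.449819 rev/s = 26.9892 rpm

value=26.99 rpm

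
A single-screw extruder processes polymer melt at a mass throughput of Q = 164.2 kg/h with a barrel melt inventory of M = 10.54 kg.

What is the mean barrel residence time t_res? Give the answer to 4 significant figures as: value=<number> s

value=231.1 s

Throughput in SI: Q_s = 164.2 kg/h ÷ 3600 s/h = 0.0456111 kg/s
t_res = M / Q_s = 10.54 / 0.0456111 = 231.084 s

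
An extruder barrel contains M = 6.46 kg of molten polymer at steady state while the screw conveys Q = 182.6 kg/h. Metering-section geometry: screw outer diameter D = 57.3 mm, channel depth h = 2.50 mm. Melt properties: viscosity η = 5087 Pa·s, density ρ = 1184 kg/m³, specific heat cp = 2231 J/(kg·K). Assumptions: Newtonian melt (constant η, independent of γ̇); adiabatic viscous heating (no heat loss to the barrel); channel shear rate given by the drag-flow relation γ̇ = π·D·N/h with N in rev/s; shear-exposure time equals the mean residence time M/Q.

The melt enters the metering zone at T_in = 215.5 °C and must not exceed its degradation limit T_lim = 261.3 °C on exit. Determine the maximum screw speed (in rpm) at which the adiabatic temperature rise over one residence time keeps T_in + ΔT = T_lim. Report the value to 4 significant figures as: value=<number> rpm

value=11.39 rpm

Convert throughput: Q = 182.6 kg/h = 182.6/3600 = 0.0507222 kg/s
Mean residence time: t_res = M/Q_s = 6.46 kg / 0.0507222 kg/s = 127.36 s
Convert to metres: D = 0.0573 m, h = 0.0025 m
ΔT_a = T_lim − T_in = 261.3 − 215.5 = 45.8 K
Invert ΔT = ηγ̇²t_res/(ρcp) for γ̇: γ̇_max² = ΔT_a ρ cp / (η t_res) = 45.8·1184·2231 / (5087·127.36) = 186.733 s⁻²
γ̇_max = sqrt(186.733) = 13.665 s⁻¹
Solve γ̇ = πDN/h for N: N_max = γ̇_max·h/(π·D) = 13.665 × 0.0025 / (π × 0.0573) = 0.189778 rev/s = 11.3867 rpm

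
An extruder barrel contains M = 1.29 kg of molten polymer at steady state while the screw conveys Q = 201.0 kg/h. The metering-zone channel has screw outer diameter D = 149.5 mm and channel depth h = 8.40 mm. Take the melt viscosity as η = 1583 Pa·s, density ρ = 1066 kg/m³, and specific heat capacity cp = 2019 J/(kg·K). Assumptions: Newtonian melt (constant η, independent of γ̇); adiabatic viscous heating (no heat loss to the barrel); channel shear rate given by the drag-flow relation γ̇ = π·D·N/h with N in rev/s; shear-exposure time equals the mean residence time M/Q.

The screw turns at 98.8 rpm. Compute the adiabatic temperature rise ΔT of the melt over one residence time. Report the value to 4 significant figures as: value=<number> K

Q_s = Q / 3600 = 201.0 / 3600 = 0.0558333 kg/s
t_res = M / Q_s = 1.29 ÷ 0.0558333 = 23.1045 s
Convert to SI: D = 0.1495 m, h = 0.0084 m, N = 98.8/60 = 1.64667 rev/s
γ̇ = π D N / h = (π)(0.1495)(1.64667) / 0.0084 = 92.0699 s⁻¹
ΔT = η·γ̇²·t_res / (ρ·cp) = 1583 · (92.0699)² · 23.1045 / (1066 · 2019) = 144.052 K

value=144.1 K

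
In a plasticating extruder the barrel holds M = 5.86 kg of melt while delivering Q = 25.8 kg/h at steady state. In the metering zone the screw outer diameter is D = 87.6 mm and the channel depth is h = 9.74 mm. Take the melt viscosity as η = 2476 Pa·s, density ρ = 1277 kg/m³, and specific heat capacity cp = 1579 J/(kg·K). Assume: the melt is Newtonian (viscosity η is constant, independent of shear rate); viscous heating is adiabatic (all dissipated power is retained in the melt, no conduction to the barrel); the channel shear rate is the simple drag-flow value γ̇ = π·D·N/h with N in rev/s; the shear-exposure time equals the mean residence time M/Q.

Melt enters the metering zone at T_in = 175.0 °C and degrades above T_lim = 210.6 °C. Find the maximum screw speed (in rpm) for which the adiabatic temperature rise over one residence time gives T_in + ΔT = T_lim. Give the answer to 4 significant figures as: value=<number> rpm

value=12.64 rpm

Q_s = Q / 3600 = 25.8 / 3600 = 0.00716667 kg/s
Mean residence time: t_res = M/Q_s = 5.86 kg / 0.00716667 kg/s = 817.674 s
Convert to metres: D = 0.0876 m, h = 0.00974 m
Allowable rise: ΔT_a = T_lim − T_in = 210.6 − 175.0 = 35.6 K
γ̇_max² = ΔT_a·ρ·cp/(η·t_res) = 35.6·1277·1579/(2476·817.674) = 35.4562 s⁻²
γ̇_max = √35.4562 = 5.95451 s⁻¹
N_max = γ̇_max·h / (π·D) = 5.95451 · 0.00974 / (π · 0.0876) = 0.210742 rev/s = 12.6445 rpm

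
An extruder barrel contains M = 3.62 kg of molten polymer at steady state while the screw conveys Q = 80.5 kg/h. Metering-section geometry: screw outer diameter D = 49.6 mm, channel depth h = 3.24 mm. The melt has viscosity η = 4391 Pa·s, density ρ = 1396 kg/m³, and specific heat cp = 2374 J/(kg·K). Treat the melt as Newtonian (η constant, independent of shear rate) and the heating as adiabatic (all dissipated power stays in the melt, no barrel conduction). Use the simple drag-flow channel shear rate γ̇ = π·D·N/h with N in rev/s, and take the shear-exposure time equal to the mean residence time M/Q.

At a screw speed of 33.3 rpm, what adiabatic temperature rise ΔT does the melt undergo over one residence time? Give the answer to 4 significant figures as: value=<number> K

value=152.8 K

Convert throughput: Q = 80.5 kg/h = 80.5/3600 = 0.0223611 kg/s
Mean residence time: t_res = M/Q_s = 3.62 kg / 0.0223611 kg/s = 161.888 s
D = 49.6 mm = 0.0496 m;  h = 3.24 mm = 0.00324 m;  N = 33.3 rpm / 60 = 0.555 rev/s
Shear rate: γ̇ = πDN/h = π·0.0496·0.555/0.00324 = 26.6919 s⁻¹
ΔT = η·γ̇²·t_res / (ρ·cp) = 4391 · (26.6919)² · 161.888 / (1396 · 2374) = 152.817 K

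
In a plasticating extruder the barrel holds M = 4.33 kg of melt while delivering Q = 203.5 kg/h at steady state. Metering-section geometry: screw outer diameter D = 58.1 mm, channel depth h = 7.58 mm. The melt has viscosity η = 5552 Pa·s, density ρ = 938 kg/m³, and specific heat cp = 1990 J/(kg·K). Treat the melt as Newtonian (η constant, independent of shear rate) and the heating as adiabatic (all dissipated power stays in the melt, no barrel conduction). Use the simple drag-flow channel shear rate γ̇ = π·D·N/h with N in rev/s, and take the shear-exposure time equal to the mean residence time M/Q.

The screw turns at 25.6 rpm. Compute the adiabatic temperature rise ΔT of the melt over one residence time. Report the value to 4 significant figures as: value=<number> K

Convert throughput: Q = 203.5 kg/h = 203.5/3600 = 0.0565278 kg/s
t_res = M / Q_s = 4.33 ÷ 0.0565278 = 76.5995 s
Convert to SI: D = 0.0581 m, h = 0.00758 m, N = 25.6/60 = 0.426667 rev/s
Shear rate: γ̇ = πDN/h = π·0.0581·0.426667/0.00758 = 10.2741 s⁻¹
Adiabatic rise: ΔT = η γ̇² t_res / (ρ cp) = 5552·(10.2741)²·76.5995 / (938·1990) = 24.0497 K

value=24.05 K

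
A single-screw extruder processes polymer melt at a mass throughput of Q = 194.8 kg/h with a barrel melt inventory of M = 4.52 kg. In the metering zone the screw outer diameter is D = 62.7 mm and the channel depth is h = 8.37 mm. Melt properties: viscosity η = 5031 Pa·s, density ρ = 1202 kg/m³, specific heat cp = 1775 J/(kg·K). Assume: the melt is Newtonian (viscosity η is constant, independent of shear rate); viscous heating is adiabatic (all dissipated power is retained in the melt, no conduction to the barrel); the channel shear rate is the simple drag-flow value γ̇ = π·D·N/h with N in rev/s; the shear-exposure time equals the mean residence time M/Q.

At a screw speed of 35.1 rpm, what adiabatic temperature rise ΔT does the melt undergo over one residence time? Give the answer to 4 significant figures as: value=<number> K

value=37.33 K

Throughput in SI: Q_s = 194.8 kg/h ÷ 3600 s/h = 0.0541111 kg/s
t_res = M / Q_s = 4.52 ÷ 0.0541111 = 83.5318 s
Convert to SI: D = 0.0627 m, h = 0.00837 m, N = 35.1/60 = 0.585 rev/s
Shear rate: γ̇ = πDN/h = π·0.0627·0.585/0.00837 = 13.7673 s⁻¹
ΔT = η·γ̇²·t_res/(ρ·cp) = [5031 × 13.7673² × 83.5318] / [1202 × 1775] = 37.3335 K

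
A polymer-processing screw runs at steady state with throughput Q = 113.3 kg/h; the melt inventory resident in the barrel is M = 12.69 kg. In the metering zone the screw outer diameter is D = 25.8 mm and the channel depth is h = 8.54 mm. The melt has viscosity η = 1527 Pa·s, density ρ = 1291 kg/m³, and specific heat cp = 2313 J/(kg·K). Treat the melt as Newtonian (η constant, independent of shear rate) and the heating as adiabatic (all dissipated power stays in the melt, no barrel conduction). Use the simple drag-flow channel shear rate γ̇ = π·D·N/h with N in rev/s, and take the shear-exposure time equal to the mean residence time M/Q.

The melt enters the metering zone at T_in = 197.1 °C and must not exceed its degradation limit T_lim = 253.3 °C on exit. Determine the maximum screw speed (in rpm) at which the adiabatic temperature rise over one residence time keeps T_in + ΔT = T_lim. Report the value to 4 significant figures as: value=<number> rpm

Q_s = Q / 3600 = 113.3 / 3600 = 0.0314722 kg/s
t_res = M / Q_s = 12.69 ÷ 0.0314722 = 403.213 s
Convert to metres: D = 0.0258 m, h = 0.00854 m
ΔT_a = T_lim − T_in = 253.3 °C − 197.1 °C = 56.2 K
Invert ΔT = ηγ̇²t_res/(ρcp) for γ̇: γ̇_max² = ΔT_a ρ cp / (η t_res) = 56.2·1291·2313 / (1527·403.213) = 272.562 s⁻²
Take the square root: γ̇_max = √(272.562) = 16.5094 s⁻¹
N_max = γ̇_max·h / (π·D) = 16.5094 · 0.00854 / (π · 0.0258) = 1.73949 rev/s = 104.369 rpm

value=104.4 rpm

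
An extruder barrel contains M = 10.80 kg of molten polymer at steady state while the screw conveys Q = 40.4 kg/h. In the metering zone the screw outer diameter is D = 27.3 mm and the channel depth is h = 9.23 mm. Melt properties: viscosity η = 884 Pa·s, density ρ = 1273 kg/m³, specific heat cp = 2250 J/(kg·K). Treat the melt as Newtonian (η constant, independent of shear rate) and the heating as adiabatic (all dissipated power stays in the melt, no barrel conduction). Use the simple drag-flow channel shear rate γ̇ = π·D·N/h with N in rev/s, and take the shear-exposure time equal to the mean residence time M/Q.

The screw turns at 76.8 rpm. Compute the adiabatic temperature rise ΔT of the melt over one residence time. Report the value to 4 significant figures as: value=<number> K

Throughput in SI: Q_s = 40.4 kg/h ÷ 3600 s/h = 0.0112222 kg/s
Mean residence time: t_res = M/Q_s = 10.80 kg / 0.0112222 kg/s = 962.376 s
Geometry in metres: D = 27.3 mm → 0.0273 m, h = 9.23 mm → 0.00923 m; screw speed N = 76.8 rpm = 1.28 rev/s
Shear rate: γ̇ = πDN/h = π·0.0273·1.28/0.00923 = 11.8938 s⁻¹
ΔT = η·γ̇²·t_res/(ρ·cp) = [884 × 11.8938² × 962.376] / [1273 × 2250] = 42.0173 K

value=42.02 K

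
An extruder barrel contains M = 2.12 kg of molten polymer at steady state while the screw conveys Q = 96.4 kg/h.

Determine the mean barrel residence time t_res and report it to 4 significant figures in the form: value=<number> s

value=79.17 s

Q_s = Q / 3600 = 96.4 / 3600 = 0.0267778 kg/s
t_res = M / Q_s = 2.12 / 0.0267778 = 79.1701 s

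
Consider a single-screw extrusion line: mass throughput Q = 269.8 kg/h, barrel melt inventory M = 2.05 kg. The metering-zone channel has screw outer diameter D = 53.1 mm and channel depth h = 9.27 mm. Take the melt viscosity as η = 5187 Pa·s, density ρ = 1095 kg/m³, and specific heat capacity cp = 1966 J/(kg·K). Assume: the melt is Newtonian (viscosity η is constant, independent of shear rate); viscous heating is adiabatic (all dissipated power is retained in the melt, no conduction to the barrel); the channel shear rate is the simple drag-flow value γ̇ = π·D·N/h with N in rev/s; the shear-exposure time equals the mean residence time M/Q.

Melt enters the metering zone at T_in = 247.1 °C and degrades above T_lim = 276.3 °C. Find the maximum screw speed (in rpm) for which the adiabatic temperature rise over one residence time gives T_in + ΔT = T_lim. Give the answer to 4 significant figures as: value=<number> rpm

value=70.18 rpm

Q_s = Q / 3600 = 269.8 / 3600 = 0.0749444 kg/s
t_res = M / Q_s = 2.05 / 0.0749444 = 27.3536 s
Geometry in SI: D = 53.1 mm → 0.0531 m, h = 9.27 mm → 0.00927 m
ΔT_a = T_lim − T_in = 276.3 − 247.1 = 29.2 K
γ̇_max² = ΔT_a·ρ·cp / (η·t_res) = [29.2 × 1095 × 1966] / [5187 × 27.3536] = 443.047 s⁻²
γ̇_max = sqrt(443.047) = 21.0487 s⁻¹
N_max = γ̇_max·h / (π·D) = 21.0487 · 0.00927 / (π · 0.0531) = 1.16966 rev/s = 70.1797 rpm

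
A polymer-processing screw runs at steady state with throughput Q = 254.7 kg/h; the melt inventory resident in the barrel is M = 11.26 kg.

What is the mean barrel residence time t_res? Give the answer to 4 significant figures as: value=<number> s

Convert throughput: Q = 254.7 kg/h = 254.7/3600 = 0.07075 kg/s
t_res = M / Q_s = 11.26 ÷ 0.07075 = 159.152 s

value=159.2 s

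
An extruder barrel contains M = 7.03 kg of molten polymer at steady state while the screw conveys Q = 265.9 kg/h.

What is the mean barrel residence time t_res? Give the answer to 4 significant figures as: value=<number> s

Q_s = Q / 3600 = 265.9 / 3600 = 0.0738611 kg/s
t_res = M / Q_s = 7.03 / 0.0738611 = 95.1786 s

value=95.18 s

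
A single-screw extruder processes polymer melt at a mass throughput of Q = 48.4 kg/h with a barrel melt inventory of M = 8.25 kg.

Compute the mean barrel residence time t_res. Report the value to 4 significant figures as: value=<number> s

value=613.6 s

Q_s = Q / 3600 = 48.4 / 3600 = 0.0134444 kg/s
t_res = M / Q_s = 8.25 / 0.0134444 = 613.636 s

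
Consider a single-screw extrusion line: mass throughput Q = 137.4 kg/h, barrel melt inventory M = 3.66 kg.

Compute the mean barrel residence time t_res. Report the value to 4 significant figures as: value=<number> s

value=95.90 s

Throughput in SI: Q_s = 137.4 kg/h ÷ 3600 s/h = 0.0381667 kg/s
t_res = M / Q_s = 3.66 ÷ 0.0381667 = 95.8952 s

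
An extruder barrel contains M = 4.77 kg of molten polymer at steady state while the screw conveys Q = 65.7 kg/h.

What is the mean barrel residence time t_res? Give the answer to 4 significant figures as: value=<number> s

Throughput in SI: Q_s = 65.7 kg/h ÷ 3600 s/h = 0.01825 kg/s
t_res = M / Q_s = 4.77 / 0.01825 = 261.37 s

value=261.4 s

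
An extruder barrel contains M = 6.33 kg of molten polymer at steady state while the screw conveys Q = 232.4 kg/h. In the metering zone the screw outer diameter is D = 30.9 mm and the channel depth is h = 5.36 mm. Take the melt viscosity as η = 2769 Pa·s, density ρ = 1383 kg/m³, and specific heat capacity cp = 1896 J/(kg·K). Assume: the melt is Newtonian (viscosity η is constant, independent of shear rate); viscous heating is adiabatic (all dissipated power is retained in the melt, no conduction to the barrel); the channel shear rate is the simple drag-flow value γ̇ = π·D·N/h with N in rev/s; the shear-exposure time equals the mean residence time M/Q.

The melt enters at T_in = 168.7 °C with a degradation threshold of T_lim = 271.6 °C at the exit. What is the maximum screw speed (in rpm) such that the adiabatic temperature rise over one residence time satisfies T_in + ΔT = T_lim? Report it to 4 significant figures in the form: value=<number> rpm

value=104.4 rpm

Q_s = Q / 3600 = 232.4 / 3600 = 0.0645556 kg/s
t_res = M / Q_s = 6.33 ÷ 0.0645556 = 98.0551 s
Convert to metres: D = 0.0309 m, h = 0.00536 m
Allowable rise: ΔT_a = T_lim − T_in = 271.6 − 168.7 = 102.9 K
γ̇_max² = ΔT_a·ρ·cp/(η·t_res) = 102.9·1383·1896/(2769·98.0551) = 993.763 s⁻²
Take the square root: γ̇_max = √(993.763) = 31.524 s⁻¹
N_max = γ̇_max·h / (π·D) = 31.524 · 0.00536 / (π · 0.0309) = 1.7406 rev/s = 104.436 rpm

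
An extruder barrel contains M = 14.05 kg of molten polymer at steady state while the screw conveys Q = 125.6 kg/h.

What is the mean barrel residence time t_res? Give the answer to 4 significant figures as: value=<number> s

Q_s = Q / 3600 = 125.6 / 3600 = 0.0348889 kg/s
t_res = M / Q_s = 14.05 ÷ 0.0348889 = 402.707 s

value=402.7 s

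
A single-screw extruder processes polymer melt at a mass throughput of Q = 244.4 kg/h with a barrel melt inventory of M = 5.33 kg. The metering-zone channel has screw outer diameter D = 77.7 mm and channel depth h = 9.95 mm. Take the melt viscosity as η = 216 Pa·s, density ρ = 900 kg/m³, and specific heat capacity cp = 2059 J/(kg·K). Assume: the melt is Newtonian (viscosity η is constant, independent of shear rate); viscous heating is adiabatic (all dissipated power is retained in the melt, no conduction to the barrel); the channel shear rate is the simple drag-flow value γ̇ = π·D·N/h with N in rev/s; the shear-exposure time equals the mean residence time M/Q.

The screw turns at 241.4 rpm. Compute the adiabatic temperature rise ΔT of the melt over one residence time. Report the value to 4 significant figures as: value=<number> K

Throughput in SI: Q_s = 244.4 kg/h ÷ 3600 s/h = 0.0678889 kg/s
t_res = M / Q_s = 5.33 / 0.0678889 = 78.5106 s
Geometry in metres: D = 77.7 mm → 0.0777 m, h = 9.95 mm → 0.00995 m; screw speed N = 241.4 rpm = 4.02333 rev/s
γ̇ = π·D·N / h = π · 0.0777 · 4.02333 / 0.00995 = 98.7038 s⁻¹
ΔT = η·γ̇²·t_res/(ρ·cp) = [216 × 98.7038² × 78.5106] / [900 × 2059] = 89.1561 K

value=89.16 K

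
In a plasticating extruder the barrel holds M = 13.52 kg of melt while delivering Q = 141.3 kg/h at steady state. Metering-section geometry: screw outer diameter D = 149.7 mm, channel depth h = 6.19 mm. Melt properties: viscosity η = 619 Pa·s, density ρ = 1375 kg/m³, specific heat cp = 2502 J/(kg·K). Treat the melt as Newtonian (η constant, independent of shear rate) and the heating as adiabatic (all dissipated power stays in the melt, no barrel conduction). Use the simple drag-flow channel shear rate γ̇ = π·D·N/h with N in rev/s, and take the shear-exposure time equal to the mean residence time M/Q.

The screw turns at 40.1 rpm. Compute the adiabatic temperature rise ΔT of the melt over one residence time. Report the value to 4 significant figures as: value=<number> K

value=159.8 K

Throughput in SI: Q_s = 141.3 kg/h ÷ 3600 s/h = 0.03925 kg/s
t_res = M / Q_s = 13.52 ÷ 0.03925 = 344.459 s
Convert to SI: D = 0.1497 m, h = 0.00619 m, N = 40.1/60 = 0.668333 rev/s
Shear rate: γ̇ = πDN/h = π·0.1497·0.668333/0.00619 = 50.7778 s⁻¹
ΔT = η·γ̇²·t_res / (ρ·cp) = 619 · (50.7778)² · 344.459 / (1375 · 2502) = 159.803 K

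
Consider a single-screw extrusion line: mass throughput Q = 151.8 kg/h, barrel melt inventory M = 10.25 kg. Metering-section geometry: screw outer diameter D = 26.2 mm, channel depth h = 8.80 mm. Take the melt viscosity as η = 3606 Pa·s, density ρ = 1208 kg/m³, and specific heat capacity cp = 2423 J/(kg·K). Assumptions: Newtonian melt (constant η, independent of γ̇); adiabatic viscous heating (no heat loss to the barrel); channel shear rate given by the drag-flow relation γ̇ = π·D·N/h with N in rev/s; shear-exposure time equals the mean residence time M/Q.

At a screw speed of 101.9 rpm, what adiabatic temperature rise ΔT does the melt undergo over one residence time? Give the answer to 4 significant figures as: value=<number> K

value=75.57 K

Q_s = Q / 3600 = 151.8 / 3600 = 0.0421667 kg/s
t_res = M / Q_s = 10.25 / 0.0421667 = 243.083 s
Geometry in metres: D = 26.2 mm → 0.0262 m, h = 8.80 mm → 0.0088 m; screw speed N = 101.9 rpm = 1.69833 rev/s
Shear rate: γ̇ = πDN/h = π·0.0262·1.69833/0.0088 = 15.8852 s⁻¹
Adiabatic rise: ΔT = η γ̇² t_res / (ρ cp) = 3606·(15.8852)²·243.083 / (1208·2423) = 75.5689 K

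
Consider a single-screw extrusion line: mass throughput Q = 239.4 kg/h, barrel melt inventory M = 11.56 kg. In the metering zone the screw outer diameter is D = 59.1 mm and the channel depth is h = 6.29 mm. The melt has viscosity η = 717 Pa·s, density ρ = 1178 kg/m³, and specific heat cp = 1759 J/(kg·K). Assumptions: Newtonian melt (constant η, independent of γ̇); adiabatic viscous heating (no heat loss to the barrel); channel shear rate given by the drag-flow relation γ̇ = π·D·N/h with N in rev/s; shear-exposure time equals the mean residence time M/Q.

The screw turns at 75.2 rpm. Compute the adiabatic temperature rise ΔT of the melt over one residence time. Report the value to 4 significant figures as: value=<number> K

value=82.33 K

Convert throughput: Q = 239.4 kg/h = 239.4/3600 = 0.0665 kg/s
t_res = M / Q_s = 11.56 ÷ 0.0665 = 173.835 s
Geometry in metres: D = 59.1 mm → 0.0591 m, h = 6.29 mm → 0.00629 m; screw speed N = 75.2 rpm = 1.25333 rev/s
γ̇ = π D N / h = (π)(0.0591)(1.25333) / 0.00629 = 36.9959 s⁻¹
ΔT = η·γ̇²·t_res/(ρ·cp) = [717 × 36.9959² × 173.835] / [1178 × 1759] = 82.3286 K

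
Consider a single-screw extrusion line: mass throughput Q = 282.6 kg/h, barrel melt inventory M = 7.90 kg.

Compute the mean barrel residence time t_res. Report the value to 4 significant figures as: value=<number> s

value=100.6 s

Q_s = Q / 3600 = 282.6 / 3600 = 0.0785 kg/s
t_res = M / Q_s = 7.90 / 0.0785 = 100.637 s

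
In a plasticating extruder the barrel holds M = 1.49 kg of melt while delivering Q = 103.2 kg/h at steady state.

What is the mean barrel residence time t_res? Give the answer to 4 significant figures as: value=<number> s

value=51.98 s

Q_s = Q / 3600 = 103.2 / 3600 = 0.0286667 kg/s
t_res = M / Q_s = 1.49 / 0.0286667 = 51.9767 s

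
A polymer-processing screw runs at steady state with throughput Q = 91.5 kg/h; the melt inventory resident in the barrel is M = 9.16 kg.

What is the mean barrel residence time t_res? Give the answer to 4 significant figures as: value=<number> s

value=360.4 s

Q_s = Q / 3600 = 91.5 / 3600 = 0.0254167 kg/s
Mean residence time: t_res = M/Q_s = 9.16 kg / 0.0254167 kg/s = 360.393 s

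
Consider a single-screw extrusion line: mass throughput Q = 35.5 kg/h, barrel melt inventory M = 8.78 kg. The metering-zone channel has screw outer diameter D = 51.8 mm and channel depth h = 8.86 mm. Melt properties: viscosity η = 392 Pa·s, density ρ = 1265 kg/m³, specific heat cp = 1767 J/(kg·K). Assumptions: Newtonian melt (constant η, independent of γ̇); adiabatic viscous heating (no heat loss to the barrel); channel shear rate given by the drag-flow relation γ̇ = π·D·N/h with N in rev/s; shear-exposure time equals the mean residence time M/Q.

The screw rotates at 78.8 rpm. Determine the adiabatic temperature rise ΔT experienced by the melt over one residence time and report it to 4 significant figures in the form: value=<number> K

value=90.86 K

Q_s = Q / 3600 = 35.5 / 3600 = 0.00986111 kg/s
Mean residence time: t_res = M/Q_s = 8.78 kg / 0.00986111 kg/s = 890.366 s
D = 51.8 mm = 0.0518 m;  h = 8.86 mm = 0.00886 m;  N = 78.8 rpm / 60 = 1.31333 rev/s
γ̇ = π·D·N / h = π · 0.0518 · 1.31333 / 0.00886 = 24.1224 s⁻¹
ΔT = η·γ̇²·t_res/(ρ·cp) = [392 × 24.1224² × 890.366] / [1265 × 1767] = 90.8593 K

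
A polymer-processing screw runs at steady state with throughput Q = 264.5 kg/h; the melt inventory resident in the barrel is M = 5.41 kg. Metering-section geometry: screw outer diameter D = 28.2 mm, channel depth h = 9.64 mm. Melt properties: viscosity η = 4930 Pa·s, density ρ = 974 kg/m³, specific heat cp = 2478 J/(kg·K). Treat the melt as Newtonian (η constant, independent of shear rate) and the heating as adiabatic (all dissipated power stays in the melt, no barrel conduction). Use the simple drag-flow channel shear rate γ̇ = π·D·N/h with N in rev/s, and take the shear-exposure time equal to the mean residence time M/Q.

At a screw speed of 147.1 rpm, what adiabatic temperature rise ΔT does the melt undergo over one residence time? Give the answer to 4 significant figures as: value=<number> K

value=76.35 K

Throughput in SI: Q_s = 264.5 kg/h ÷ 3600 s/h = 0.0734722 kg/s
Mean residence time: t_res = M/Q_s = 5.41 kg / 0.0734722 kg/s = 73.6333 s
Geometry in metres: D = 28.2 mm → 0.0282 m, h = 9.64 mm → 0.00964 m; screw speed N = 147.1 rpm = 2.45167 rev/s
γ̇ = π D N / h = (π)(0.0282)(2.45167) / 0.00964 = 22.5312 s⁻¹
Adiabatic rise: ΔT = η γ̇² t_res / (ρ cp) = 4930·(22.5312)²·73.6333 / (974·2478) = 76.3532 K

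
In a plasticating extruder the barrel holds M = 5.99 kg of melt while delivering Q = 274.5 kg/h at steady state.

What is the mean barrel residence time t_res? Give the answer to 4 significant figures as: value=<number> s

value=78.56 s

Throughput in SI: Q_s = 274.5 kg/h ÷ 3600 s/h = 0.07625 kg/s
t_res = M / Q_s = 5.99 / 0.07625 = 78.5574 s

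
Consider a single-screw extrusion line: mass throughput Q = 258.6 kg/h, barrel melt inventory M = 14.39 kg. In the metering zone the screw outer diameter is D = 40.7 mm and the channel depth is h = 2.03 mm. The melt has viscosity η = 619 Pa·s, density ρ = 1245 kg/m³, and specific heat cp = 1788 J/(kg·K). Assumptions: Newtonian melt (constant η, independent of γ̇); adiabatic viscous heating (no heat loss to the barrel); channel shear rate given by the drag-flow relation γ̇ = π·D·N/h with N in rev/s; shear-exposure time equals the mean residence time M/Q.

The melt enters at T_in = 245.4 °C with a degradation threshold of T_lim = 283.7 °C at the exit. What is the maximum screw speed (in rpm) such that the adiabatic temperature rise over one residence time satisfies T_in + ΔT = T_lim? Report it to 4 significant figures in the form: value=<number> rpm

Q_s = Q / 3600 = 258.6 / 3600 = 0.0718333 kg/s
t_res = M / Q_s = 14.39 ÷ 0.0718333 = 200.325 s
D = 40.7 mm = 0.0407 m;  h = 2.03 mm = 0.00203 m
Allowable rise: ΔT_a = T_lim − T_in = 283.7 − 245.4 = 38.3 K
γ̇_max² = ΔT_a·ρ·cp / (η·t_res) = [38.3 × 1245 × 1788] / [619 × 200.325] = 687.559 s⁻²
γ̇_max = √687.559 = 26.2214 s⁻¹
Solve γ̇ = πDN/h for N: N_max = γ̇_max·h/(π·D) = 26.2214 × 0.00203 / (π × 0.0407) = 0.4163 rev/s = 24.978 rpm

value=24.98 rpm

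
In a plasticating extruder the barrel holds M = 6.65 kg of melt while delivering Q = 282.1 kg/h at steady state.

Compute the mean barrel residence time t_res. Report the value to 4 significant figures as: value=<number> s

value=84.86 s

Q_s = Q / 3600 = 282.1 / 3600 = 0.0783611 kg/s
Mean residence time: t_res = M/Q_s = 6.65 kg / 0.0783611 kg/s = 84.8635 s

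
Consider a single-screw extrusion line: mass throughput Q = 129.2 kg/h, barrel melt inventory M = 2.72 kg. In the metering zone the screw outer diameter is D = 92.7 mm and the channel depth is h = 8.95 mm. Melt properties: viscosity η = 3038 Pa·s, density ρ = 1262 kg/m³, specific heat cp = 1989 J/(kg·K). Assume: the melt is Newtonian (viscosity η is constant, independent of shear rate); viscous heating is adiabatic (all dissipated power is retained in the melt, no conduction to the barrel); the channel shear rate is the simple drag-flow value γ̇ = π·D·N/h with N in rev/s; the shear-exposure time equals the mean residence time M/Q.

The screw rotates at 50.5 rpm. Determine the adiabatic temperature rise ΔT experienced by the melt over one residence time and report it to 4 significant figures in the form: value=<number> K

value=68.80 K

Throughput in SI: Q_s = 129.2 kg/h ÷ 3600 s/h = 0.0358889 kg/s
Mean residence time: t_res = M/Q_s = 2.72 kg / 0.0358889 kg/s = 75.7895 s
Geometry in metres: D = 92.7 mm → 0.0927 m, h = 8.95 mm → 0.00895 m; screw speed N = 50.5 rpm = 0.841667 rev/s
γ̇ = π·D·N / h = π · 0.0927 · 0.841667 / 0.00895 = 27.3871 s⁻¹
ΔT = η·γ̇²·t_res/(ρ·cp) = [3038 × 27.3871² × 75.7895] / [1262 × 1989] = 68.8012 K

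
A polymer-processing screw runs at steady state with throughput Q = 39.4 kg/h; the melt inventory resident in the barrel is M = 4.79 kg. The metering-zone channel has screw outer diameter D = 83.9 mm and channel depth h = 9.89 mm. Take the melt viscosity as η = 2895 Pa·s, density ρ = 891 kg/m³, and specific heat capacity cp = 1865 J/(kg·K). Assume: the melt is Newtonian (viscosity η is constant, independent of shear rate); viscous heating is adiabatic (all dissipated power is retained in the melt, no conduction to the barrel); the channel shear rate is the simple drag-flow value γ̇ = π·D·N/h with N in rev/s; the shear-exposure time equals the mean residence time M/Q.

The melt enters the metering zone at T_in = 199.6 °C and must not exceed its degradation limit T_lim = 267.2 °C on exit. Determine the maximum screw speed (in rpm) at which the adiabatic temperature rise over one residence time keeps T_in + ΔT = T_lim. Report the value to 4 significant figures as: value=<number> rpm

value=21.20 rpm

Q_s = Q / 3600 = 39.4 / 3600 = 0.0109444 kg/s
t_res = M / Q_s = 4.79 ÷ 0.0109444 = 437.665 s
D = 83.9 mm = 0.0839 m;  h = 9.89 mm = 0.00989 m
ΔT_a = T_lim − T_in = 267.2 °C − 199.6 °C = 67.6 K
γ̇_max² = ΔT_a·ρ·cp / (η·t_res) = [67.6 × 891 × 1865] / [2895 × 437.665] = 88.657 s⁻²
γ̇_max = sqrt(88.657) = 9.41578 s⁻¹
N_max = γ̇_max h / (πD) = 9.41578·0.00989/(π·0.0839) = 0.353298 rev/s → ×60 = 21.1979 rpm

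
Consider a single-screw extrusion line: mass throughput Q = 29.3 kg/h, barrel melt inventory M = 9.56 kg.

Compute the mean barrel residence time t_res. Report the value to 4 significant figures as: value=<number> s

value=1175. s

Convert throughput: Q = 29.3 kg/h = 29.3/3600 = 0.00813889 kg/s
Mean residence time: t_res = M/Q_s = 9.56 kg / 0.00813889 kg/s = 1174.61 s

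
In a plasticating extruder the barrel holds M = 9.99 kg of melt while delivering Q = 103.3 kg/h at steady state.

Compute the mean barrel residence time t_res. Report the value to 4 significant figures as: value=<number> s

Throughput in SI: Q_s = 103.3 kg/h ÷ 3600 s/h = 0.0286944 kg/s
t_res = M / Q_s = 9.99 ÷ 0.0286944 = 348.151 s

value=348.2 s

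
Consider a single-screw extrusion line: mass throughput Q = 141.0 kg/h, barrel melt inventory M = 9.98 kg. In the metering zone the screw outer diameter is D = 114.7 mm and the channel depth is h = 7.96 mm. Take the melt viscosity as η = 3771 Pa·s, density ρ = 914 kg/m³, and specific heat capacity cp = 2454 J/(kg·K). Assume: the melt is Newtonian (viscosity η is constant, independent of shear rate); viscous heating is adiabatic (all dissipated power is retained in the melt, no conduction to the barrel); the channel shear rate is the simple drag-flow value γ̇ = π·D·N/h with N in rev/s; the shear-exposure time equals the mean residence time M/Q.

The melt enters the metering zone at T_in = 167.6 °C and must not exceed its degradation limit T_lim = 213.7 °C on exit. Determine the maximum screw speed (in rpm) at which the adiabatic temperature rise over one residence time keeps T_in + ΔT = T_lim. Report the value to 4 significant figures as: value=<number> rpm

value=13.75 rpm

Convert throughput: Q = 141.0 kg/h = 141.0/3600 = 0.0391667 kg/s
t_res = M / Q_s = 9.98 ÷ 0.0391667 = 254.809 s
Geometry in SI: D = 114.7 mm → 0.1147 m, h = 7.96 mm → 0.00796 m
ΔT_a = T_lim − T_in = 213.7 °C − 167.6 °C = 46.1 K
γ̇_max² = ΔT_a·ρ·cp / (η·t_res) = [46.1 × 914 × 2454] / [3771 × 254.809] = 107.61 s⁻²
γ̇_max = √107.61 = 10.3735 s⁻¹
N_max = γ̇_max·h / (π·D) = 10.3735 · 0.00796 / (π · 0.1147) = 0.229153 rev/s = 13.7492 rpm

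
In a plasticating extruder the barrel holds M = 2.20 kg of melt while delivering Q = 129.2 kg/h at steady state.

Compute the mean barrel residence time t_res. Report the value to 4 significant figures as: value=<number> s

Q_s = Q / 3600 = 129.2 / 3600 = 0.0358889 kg/s
Mean residence time: t_res = M/Q_s = 2.20 kg / 0.0358889 kg/s = 61.3003 s

value=61.30 s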